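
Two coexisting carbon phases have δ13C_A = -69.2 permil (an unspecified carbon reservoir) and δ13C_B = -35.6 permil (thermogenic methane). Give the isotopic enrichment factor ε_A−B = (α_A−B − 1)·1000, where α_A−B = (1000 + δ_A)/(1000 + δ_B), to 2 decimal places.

α_A−B = (1000 + -69.2) / (1000 + -35.6) = 930.8 / 964.4 = 0.965160
ε_A−B = (0.965160 − 1) × 1000 = -34.840 permil
(The approximation ε ≈ δ_A − δ_B would give -33.6 permil.)

-34.84 permil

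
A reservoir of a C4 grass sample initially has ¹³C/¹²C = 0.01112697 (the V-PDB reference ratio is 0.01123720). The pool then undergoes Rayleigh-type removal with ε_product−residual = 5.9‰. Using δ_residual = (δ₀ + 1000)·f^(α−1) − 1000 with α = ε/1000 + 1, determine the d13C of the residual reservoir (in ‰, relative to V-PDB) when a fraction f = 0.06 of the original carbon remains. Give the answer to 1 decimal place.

-26.1‰

δ₀ = (0.01112697/0.01123720 − 1)×1000 = (0.990191 − 1)×1000 = -9.809‰
α − 1 = ε/1000 = 0.0059
f^(α−1) = 0.06^(0.0059) = 0.983538
δ_res = (-9.809 + 1000) × 0.983538 − 1000 = 973.890 − 1000 = -26.11‰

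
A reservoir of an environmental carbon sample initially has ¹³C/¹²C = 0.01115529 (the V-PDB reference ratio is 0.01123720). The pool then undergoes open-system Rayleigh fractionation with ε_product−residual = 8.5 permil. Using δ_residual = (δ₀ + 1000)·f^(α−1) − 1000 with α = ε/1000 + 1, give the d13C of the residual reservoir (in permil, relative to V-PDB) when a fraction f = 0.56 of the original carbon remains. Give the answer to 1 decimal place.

-12.2 permil

δ₀ = (0.01115529/0.01123720 − 1)×1000 = (0.992711 − 1)×1000 = -7.289 permil
α − 1 = ε/1000 = 0.0085
f^(α−1) = 0.56^(0.0085) = 0.995084
δ_res = (-7.289 + 1000) × 0.995084 − 1000 = 987.830 − 1000 = -12.17 permil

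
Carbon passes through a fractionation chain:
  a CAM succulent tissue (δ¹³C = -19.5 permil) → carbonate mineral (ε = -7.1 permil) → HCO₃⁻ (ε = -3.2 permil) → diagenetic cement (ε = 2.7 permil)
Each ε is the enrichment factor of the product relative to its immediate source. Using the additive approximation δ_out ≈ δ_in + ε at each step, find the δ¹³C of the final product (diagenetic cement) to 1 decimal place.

step 1: δ ≈ -19.5 + (-7.1) = -26.6 permil
step 2: δ ≈ -26.6 + (-3.2) = -29.8 permil
step 3: δ ≈ -29.8 + (2.7) = -27.1 permil

-27.1 permil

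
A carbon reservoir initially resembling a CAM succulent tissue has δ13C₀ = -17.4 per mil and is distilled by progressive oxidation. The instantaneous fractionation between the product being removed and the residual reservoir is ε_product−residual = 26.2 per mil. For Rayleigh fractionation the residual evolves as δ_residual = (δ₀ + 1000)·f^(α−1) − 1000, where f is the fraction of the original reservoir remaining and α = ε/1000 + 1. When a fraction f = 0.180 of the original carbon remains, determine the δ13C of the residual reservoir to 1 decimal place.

-60.6 per mil

Rayleigh residual: δ_res = (δ₀ + 1000)·f^(α−1) − 1000
α = ε/1000 + 1 = 1.02620, so α − 1 = 0.02620
f^(α−1) = 0.180^(0.02620) = 0.956067
δ_res = (-17.4 + 1000) × 0.956067 − 1000 = 939.431 − 1000 = -60.57 per mil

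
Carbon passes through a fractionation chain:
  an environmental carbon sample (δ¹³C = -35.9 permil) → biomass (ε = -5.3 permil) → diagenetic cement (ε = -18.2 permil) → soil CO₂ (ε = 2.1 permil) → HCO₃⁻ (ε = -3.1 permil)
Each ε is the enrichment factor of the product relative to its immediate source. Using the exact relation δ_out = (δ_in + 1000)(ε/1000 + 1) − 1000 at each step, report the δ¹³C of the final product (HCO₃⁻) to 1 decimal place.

-59.4 permil

step 1: δ = (-35.90 + 1000)·(-5.3/1000 + 1) − 1000 = -41.01 permil
step 2: δ = (-41.01 + 1000)·(-18.2/1000 + 1) − 1000 = -58.46 permil
step 3: δ = (-58.46 + 1000)·(2.1/1000 + 1) − 1000 = -56.49 permil
step 4: δ = (-56.49 + 1000)·(-3.1/1000 + 1) − 1000 = -59.41 permil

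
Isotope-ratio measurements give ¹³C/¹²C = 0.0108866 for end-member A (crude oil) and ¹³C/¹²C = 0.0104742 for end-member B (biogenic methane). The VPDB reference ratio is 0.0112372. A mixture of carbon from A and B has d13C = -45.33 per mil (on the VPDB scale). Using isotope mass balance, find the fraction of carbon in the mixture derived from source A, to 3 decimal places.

δ_A = (0.0108866/0.0112372 − 1)×1000 = (0.968800 − 1)×1000 = -31.200 per mil
δ_B = (0.0104742/0.0112372 − 1)×1000 = (0.932101 − 1)×1000 = -67.899 per mil
f_A = (δ_mix − δ_B)/(δ_A − δ_B) = (-45.33 − (-67.899))/(-31.200 − (-67.899))
f_A = 22.569 / 36.700 = 0.6150

0.615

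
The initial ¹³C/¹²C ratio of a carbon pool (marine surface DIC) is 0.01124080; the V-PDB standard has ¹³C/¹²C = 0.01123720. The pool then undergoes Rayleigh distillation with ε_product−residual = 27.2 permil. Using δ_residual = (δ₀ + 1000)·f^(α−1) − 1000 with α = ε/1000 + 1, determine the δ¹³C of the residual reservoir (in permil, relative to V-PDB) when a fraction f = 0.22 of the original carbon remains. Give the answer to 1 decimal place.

-40.0 permil

δ₀ = (0.01124080/0.01123720 − 1)×1000 = (1.000320 − 1)×1000 = 0.320 permil
α − 1 = ε/1000 = 0.0272
f^(α−1) = 0.22^(0.0272) = 0.959652
δ_res = (0.320 + 1000) × 0.959652 − 1000 = 959.960 − 1000 = -40.04 permil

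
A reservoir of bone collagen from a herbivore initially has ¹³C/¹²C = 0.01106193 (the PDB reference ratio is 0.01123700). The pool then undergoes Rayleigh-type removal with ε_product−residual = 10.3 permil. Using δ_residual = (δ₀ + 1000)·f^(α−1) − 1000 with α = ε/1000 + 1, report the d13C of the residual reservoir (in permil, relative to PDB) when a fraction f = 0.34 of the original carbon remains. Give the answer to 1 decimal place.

-26.5 permil

δ₀ = (0.01106193/0.01123700 − 1)×1000 = (0.984420 − 1)×1000 = -15.580 permil
α − 1 = ε/1000 = 0.0103
f^(α−1) = 0.34^(0.0103) = 0.988950
δ_res = (-15.580 + 1000) × 0.988950 − 1000 = 973.542 − 1000 = -26.46 permil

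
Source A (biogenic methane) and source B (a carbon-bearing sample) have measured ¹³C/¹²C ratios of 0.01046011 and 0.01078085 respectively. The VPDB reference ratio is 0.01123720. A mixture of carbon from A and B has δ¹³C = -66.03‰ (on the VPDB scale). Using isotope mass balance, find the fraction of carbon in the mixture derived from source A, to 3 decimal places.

δ_A = (0.01046011/0.01123720 − 1)×1000 = (0.930847 − 1)×1000 = -69.153‰
δ_B = (0.01078085/0.01123720 − 1)×1000 = (0.959389 − 1)×1000 = -40.611‰
f_A = (δ_mix − δ_B)/(δ_A − δ_B) = (-66.03 − (-40.611))/(-69.153 − (-40.611))
f_A = -25.419 / -28.543 = 0.8906

0.891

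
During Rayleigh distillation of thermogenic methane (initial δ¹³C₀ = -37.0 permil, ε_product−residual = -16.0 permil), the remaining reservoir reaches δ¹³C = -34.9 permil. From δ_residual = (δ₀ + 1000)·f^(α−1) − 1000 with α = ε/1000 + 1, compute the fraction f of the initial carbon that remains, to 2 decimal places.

0.87

α − 1 = ε/1000 = -0.0160
(δ_res + 1000)/(δ₀ + 1000) = (-34.9 + 1000)/(-37.0 + 1000) = 965.1/963.0 = 1.002181
f = 1.002181^(1/-0.0160) = exp(ln(1.002181)/-0.0160) = exp(0.00218/-0.0160)
f = exp(-0.1361) = 0.8727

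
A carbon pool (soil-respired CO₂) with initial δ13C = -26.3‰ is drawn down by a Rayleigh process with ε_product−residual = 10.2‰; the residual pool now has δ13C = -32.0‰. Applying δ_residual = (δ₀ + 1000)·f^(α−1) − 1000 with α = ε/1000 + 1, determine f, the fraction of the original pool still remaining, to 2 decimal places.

0.56

α − 1 = ε/1000 = 0.0102
(δ_res + 1000)/(δ₀ + 1000) = (-32.0 + 1000)/(-26.3 + 1000) = 968.0/973.7 = 0.994146
f = 0.994146^(1/0.0102) = exp(ln(0.994146)/0.0102) = exp(-0.00587/0.0102)
f = exp(-0.5756) = 0.5624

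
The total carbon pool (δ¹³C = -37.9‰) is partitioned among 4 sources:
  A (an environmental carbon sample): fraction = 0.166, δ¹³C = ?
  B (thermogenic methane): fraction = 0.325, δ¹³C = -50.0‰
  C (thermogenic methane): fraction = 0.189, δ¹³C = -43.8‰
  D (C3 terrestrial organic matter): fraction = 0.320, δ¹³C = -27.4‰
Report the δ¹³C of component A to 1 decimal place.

Isotope mass balance: δ_bulk = Σ fᵢ·δᵢ.
-37.9 = 0.166×δ_A + 0.325×(-50.0) + 0.189×(-43.8) + 0.320×(-27.4)
0.166·δ_A = -37.9 − (-33.296) = -4.604
δ_A = -4.604 / 0.166 = -27.73‰

-27.7‰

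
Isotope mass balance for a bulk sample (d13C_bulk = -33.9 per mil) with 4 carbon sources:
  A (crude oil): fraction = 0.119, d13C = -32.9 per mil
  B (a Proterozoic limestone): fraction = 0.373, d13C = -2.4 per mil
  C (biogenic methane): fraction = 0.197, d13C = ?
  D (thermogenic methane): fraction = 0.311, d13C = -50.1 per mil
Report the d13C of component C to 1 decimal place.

Isotope mass balance: δ_bulk = Σ fᵢ·δᵢ.
-33.9 = 0.119×(-32.9) + 0.373×(-2.4) + 0.197×δ_C + 0.311×(-50.1)
0.197·δ_C = -33.9 − (-20.391) = -13.509
δ_C = -13.509 / 0.197 = -68.57 per mil

-68.6 per mil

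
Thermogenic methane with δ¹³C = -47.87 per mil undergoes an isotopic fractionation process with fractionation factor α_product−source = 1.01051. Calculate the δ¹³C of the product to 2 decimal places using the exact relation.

δ_product = (δ_source + 1000)·α − 1000
δ_product = (-47.87 + 1000) × 1.01051 − 1000
δ_product = 962.137 − 1000 = -37.863 per mil

-37.86 per mil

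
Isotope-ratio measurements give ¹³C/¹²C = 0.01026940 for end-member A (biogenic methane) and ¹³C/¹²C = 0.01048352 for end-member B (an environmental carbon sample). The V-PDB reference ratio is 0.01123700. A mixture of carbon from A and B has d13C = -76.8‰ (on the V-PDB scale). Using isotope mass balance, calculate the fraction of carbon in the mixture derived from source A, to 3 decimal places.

δ_A = (0.01026940/0.01123700 − 1)×1000 = (0.913892 − 1)×1000 = -86.108‰
δ_B = (0.01048352/0.01123700 − 1)×1000 = (0.932947 − 1)×1000 = -67.053‰
f_A = (δ_mix − δ_B)/(δ_A − δ_B) = (-76.8 − (-67.053))/(-86.108 − (-67.053))
f_A = -9.747 / -19.055 = 0.5115

0.511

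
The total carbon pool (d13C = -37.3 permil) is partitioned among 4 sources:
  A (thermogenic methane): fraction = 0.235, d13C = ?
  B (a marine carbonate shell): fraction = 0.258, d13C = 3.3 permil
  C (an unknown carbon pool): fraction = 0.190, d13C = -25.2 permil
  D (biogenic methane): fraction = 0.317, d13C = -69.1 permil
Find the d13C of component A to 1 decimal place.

-48.8 permil

Isotope mass balance: δ_bulk = Σ fᵢ·δᵢ.
-37.3 = 0.235×δ_A + 0.258×(3.3) + 0.190×(-25.2) + 0.317×(-69.1)
0.235·δ_A = -37.3 − (-25.841) = -11.459
δ_A = -11.459 / 0.235 = -48.76 permil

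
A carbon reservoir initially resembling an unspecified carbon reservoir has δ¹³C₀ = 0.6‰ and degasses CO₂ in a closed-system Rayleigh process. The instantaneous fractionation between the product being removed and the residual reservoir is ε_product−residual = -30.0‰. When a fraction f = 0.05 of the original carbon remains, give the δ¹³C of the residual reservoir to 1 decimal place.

94.7‰

Rayleigh residual: δ_res = (δ₀ + 1000)·f^(α−1) − 1000
α = ε/1000 + 1 = 0.97000, so α − 1 = -0.03000
f^(α−1) = 0.05^(-0.03000) = 1.094034
δ_res = (0.6 + 1000) × 1.094034 − 1000 = 1094.691 − 1000 = 94.69‰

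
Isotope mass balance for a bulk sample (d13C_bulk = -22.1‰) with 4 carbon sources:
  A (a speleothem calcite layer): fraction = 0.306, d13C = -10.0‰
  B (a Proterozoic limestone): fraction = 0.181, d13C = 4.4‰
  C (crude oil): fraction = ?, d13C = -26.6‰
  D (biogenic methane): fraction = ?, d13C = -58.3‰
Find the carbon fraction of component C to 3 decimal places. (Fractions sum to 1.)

0.318

Let f_C and f_D be the unknown fractions; fractions sum to 1 so f_C + f_D = 0.513.
Mass balance: Σ fᵢ·δᵢ = δ_bulk ⇒ f_C·(-26.6) + f_D·(-58.3) = -22.1 − (-2.264) = -19.836
Substitute f_D = 0.513 − f_C:
f_C·(-26.6 − -58.3) = -19.836 − 0.513×(-58.3) = 10.071
f_C = 10.071 / 31.7 = 0.3177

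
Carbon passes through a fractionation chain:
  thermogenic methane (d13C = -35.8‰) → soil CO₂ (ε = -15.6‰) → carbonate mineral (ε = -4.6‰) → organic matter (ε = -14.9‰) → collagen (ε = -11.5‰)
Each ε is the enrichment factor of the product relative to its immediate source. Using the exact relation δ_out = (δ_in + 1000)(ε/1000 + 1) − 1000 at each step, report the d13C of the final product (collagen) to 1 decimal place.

-80.0‰

step 1: δ = (-35.80 + 1000)·(-15.6/1000 + 1) − 1000 = -50.84‰
step 2: δ = (-50.84 + 1000)·(-4.6/1000 + 1) − 1000 = -55.21‰
step 3: δ = (-55.21 + 1000)·(-14.9/1000 + 1) − 1000 = -69.29‰
step 4: δ = (-69.29 + 1000)·(-11.5/1000 + 1) − 1000 = -79.99‰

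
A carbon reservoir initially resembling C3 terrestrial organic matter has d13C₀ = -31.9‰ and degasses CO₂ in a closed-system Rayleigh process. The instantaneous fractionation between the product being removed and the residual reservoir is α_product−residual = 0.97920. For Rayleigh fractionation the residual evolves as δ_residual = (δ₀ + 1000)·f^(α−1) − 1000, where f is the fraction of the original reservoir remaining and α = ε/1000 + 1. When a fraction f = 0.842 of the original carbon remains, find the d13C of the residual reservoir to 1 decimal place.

-28.4‰

Rayleigh residual: δ_res = (δ₀ + 1000)·f^(α−1) − 1000
α − 1 = -0.02080
f^(α−1) = 0.842^(-0.02080) = 1.003583
δ_res = (-31.9 + 1000) × 1.003583 − 1000 = 971.569 − 1000 = -28.43‰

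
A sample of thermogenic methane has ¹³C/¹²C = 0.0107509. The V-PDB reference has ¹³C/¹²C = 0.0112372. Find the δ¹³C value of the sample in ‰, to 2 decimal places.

δ¹³C = (R_sample / R_standard − 1) × 1000
R_sample / R_standard = 0.0107509 / 0.0112372 = 0.956724
δ¹³C = (0.956724 − 1) × 1000 = -43.276‰

-43.28‰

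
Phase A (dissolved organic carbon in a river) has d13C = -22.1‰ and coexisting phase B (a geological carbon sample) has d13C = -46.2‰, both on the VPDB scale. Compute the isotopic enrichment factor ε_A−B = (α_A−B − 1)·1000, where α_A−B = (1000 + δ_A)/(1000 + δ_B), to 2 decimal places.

α_A−B = (1000 + -22.1) / (1000 + -46.2) = 977.9 / 953.8 = 1.025267
ε_A−B = (1.025267 − 1) × 1000 = 25.267‰
(The approximation ε ≈ δ_A − δ_B would give 24.1‰.)

25.27‰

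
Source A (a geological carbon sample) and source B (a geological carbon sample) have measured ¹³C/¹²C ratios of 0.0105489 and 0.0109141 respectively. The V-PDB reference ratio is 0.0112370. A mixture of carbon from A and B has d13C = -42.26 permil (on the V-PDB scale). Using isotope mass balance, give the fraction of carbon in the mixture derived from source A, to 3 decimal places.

δ_A = (0.0105489/0.0112370 − 1)×1000 = (0.938765 − 1)×1000 = -61.235 permil
δ_B = (0.0109141/0.0112370 − 1)×1000 = (0.971265 − 1)×1000 = -28.735 permil
f_A = (δ_mix − δ_B)/(δ_A − δ_B) = (-42.26 − (-28.735))/(-61.235 − (-28.735))
f_A = -13.525 / -32.500 = 0.4161

0.416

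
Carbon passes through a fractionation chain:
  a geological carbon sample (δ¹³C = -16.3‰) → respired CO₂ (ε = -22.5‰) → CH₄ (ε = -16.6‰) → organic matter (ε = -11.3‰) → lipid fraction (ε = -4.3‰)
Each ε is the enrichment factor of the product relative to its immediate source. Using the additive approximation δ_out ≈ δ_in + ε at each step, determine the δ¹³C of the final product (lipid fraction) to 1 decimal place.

-71.0‰

step 1: δ ≈ -16.3 + (-22.5) = -38.8‰
step 2: δ ≈ -38.8 + (-16.6) = -55.4‰
step 3: δ ≈ -55.4 + (-11.3) = -66.7‰
step 4: δ ≈ -66.7 + (-4.3) = -71.0‰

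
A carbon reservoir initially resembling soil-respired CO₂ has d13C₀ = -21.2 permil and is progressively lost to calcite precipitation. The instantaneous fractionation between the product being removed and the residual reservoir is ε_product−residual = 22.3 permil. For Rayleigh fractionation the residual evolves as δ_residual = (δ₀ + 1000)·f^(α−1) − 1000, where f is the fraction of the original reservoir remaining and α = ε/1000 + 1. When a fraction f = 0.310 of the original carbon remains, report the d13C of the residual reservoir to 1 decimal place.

Rayleigh residual: δ_res = (δ₀ + 1000)·f^(α−1) − 1000
α = ε/1000 + 1 = 1.02230, so α − 1 = 0.02230
f^(α−1) = 0.310^(0.02230) = 0.974221
δ_res = (-21.2 + 1000) × 0.974221 − 1000 = 953.567 − 1000 = -46.43 permil

-46.4 permil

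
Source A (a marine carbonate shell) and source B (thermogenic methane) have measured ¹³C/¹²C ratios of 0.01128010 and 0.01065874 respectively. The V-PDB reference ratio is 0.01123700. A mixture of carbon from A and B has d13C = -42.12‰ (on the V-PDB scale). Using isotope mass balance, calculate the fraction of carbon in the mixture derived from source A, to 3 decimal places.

0.169

δ_A = (0.01128010/0.01123700 − 1)×1000 = (1.003836 − 1)×1000 = 3.836‰
δ_B = (0.01065874/0.01123700 − 1)×1000 = (0.948540 − 1)×1000 = -51.460‰
f_A = (δ_mix − δ_B)/(δ_A − δ_B) = (-42.12 − (-51.460))/(3.836 − (-51.460))
f_A = 9.340 / 55.296 = 0.1689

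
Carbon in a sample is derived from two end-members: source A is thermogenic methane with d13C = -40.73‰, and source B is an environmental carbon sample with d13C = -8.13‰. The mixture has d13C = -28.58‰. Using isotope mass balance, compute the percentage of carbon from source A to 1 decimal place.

62.7%

δ_mix = f_A·δ_A + (1 − f_A)·δ_B  ⇒  f_A = (δ_mix − δ_B)/(δ_A − δ_B)
f_A = (-28.58 − (-8.13)) / (-40.73 − (-8.13))
f_A = -20.45 / -32.60 = 0.6273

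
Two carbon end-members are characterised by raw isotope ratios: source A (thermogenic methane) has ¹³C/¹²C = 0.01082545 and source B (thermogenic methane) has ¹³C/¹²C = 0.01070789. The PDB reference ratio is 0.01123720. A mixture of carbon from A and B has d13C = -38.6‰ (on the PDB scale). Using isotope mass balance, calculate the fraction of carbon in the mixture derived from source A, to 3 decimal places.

δ_A = (0.01082545/0.01123720 − 1)×1000 = (0.963358 − 1)×1000 = -36.642‰
δ_B = (0.01070789/0.01123720 − 1)×1000 = (0.952897 − 1)×1000 = -47.103‰
f_A = (δ_mix − δ_B)/(δ_A − δ_B) = (-38.6 − (-47.103))/(-36.642 − (-47.103))
f_A = 8.503 / 10.462 = 0.8128

0.813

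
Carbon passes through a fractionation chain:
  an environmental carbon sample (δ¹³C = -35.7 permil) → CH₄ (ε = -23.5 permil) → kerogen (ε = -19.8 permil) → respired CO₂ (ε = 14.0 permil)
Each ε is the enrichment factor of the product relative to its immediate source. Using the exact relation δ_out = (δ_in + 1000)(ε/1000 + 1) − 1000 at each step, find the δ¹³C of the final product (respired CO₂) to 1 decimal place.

-64.1 permil

step 1: δ = (-35.70 + 1000)·(-23.5/1000 + 1) − 1000 = -58.36 permil
step 2: δ = (-58.36 + 1000)·(-19.8/1000 + 1) − 1000 = -77.01 permil
step 3: δ = (-77.01 + 1000)·(14.0/1000 + 1) − 1000 = -64.08 permil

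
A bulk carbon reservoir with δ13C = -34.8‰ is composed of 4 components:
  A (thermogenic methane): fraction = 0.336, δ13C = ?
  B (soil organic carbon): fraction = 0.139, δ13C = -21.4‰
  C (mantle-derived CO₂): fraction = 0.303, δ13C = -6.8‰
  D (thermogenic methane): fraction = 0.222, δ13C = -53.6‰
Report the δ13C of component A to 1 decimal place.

Isotope mass balance: δ_bulk = Σ fᵢ·δᵢ.
-34.8 = 0.336×δ_A + 0.139×(-21.4) + 0.303×(-6.8) + 0.222×(-53.6)
0.336·δ_A = -34.8 − (-16.934) = -17.866
δ_A = -17.866 / 0.336 = -53.17‰

-53.2‰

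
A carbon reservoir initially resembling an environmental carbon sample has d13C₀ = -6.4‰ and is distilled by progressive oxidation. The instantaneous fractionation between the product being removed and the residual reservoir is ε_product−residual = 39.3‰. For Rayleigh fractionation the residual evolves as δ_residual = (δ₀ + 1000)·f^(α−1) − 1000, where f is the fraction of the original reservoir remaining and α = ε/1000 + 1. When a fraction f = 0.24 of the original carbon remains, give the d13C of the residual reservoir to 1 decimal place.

Rayleigh residual: δ_res = (δ₀ + 1000)·f^(α−1) − 1000
α = ε/1000 + 1 = 1.03930, so α − 1 = 0.03930
f^(α−1) = 0.24^(0.03930) = 0.945458
δ_res = (-6.4 + 1000) × 0.945458 − 1000 = 939.407 − 1000 = -60.59‰

-60.6‰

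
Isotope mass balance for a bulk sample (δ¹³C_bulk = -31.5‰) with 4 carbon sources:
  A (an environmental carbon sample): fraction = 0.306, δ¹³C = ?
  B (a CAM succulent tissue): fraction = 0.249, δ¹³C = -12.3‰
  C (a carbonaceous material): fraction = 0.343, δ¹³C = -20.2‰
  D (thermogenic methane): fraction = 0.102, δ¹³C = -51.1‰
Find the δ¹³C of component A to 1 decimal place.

-53.3‰

Isotope mass balance: δ_bulk = Σ fᵢ·δᵢ.
-31.5 = 0.306×δ_A + 0.249×(-12.3) + 0.343×(-20.2) + 0.102×(-51.1)
0.306·δ_A = -31.5 − (-15.204) = -16.297
δ_A = -16.297 / 0.306 = -53.26‰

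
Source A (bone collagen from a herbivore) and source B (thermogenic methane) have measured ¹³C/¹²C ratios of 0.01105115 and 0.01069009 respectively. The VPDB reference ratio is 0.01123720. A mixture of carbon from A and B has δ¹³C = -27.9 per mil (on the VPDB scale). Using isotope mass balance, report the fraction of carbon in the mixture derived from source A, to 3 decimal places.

0.647

δ_A = (0.01105115/0.01123720 − 1)×1000 = (0.983443 − 1)×1000 = -16.557 per mil
δ_B = (0.01069009/0.01123720 − 1)×1000 = (0.951313 − 1)×1000 = -48.687 per mil
f_A = (δ_mix − δ_B)/(δ_A − δ_B) = (-27.9 − (-48.687))/(-16.557 − (-48.687))
f_A = 20.787 / 32.131 = 0.6470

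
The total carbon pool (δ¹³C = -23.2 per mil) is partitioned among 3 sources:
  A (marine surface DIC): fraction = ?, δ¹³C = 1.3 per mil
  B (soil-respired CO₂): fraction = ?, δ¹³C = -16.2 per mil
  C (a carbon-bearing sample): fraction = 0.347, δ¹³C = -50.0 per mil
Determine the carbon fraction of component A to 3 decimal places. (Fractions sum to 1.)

0.270

Let f_A and f_B be the unknown fractions; fractions sum to 1 so f_A + f_B = 0.653.
Mass balance: Σ fᵢ·δᵢ = δ_bulk ⇒ f_A·(1.3) + f_B·(-16.2) = -23.2 − (-17.350) = -5.850
Substitute f_B = 0.653 − f_A:
f_A·(1.3 − -16.2) = -5.850 − 0.653×(-16.2) = 4.729
f_A = 4.729 / 17.5 = 0.2702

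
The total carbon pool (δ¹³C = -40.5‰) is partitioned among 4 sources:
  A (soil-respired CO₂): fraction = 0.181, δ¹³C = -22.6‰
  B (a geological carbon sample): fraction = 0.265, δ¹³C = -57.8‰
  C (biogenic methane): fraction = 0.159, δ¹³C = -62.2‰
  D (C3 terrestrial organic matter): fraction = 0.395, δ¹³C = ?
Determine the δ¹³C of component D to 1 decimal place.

-28.4‰

Isotope mass balance: δ_bulk = Σ fᵢ·δᵢ.
-40.5 = 0.181×(-22.6) + 0.265×(-57.8) + 0.159×(-62.2) + 0.395×δ_D
0.395·δ_D = -40.5 − (-29.297) = -11.203
δ_D = -11.203 / 0.395 = -28.36‰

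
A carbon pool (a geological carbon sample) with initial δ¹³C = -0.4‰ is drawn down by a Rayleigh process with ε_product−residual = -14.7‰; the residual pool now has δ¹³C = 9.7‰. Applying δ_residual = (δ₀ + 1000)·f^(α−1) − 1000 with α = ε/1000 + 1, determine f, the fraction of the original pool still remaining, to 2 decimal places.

α − 1 = ε/1000 = -0.0147
(δ_res + 1000)/(δ₀ + 1000) = (9.7 + 1000)/(-0.4 + 1000) = 1009.7/999.6 = 1.010104
f = 1.010104^(1/-0.0147) = exp(ln(1.010104)/-0.0147) = exp(0.01005/-0.0147)
f = exp(-0.6839) = 0.5046

0.50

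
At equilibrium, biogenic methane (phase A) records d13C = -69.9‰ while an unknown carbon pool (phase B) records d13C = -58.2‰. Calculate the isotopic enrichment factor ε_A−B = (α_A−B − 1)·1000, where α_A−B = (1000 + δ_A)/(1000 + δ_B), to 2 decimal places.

α_A−B = (1000 + -69.9) / (1000 + -58.2) = 930.1 / 941.8 = 0.987577
ε_A−B = (0.987577 − 1) × 1000 = -12.423‰
(The approximation ε ≈ δ_A − δ_B would give -11.7‰.)

-12.42‰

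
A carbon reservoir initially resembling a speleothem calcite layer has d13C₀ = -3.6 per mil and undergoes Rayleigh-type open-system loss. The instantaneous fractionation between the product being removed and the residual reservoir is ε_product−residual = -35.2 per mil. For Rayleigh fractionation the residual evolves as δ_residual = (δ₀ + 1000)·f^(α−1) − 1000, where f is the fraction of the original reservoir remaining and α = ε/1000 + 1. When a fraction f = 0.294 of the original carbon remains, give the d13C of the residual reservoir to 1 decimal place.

Rayleigh residual: δ_res = (δ₀ + 1000)·f^(α−1) − 1000
α = ε/1000 + 1 = 0.96480, so α − 1 = -0.03520
f^(α−1) = 0.294^(-0.03520) = 1.044033
δ_res = (-3.6 + 1000) × 1.044033 − 1000 = 1040.274 − 1000 = 40.27 per mil

40.3 per mil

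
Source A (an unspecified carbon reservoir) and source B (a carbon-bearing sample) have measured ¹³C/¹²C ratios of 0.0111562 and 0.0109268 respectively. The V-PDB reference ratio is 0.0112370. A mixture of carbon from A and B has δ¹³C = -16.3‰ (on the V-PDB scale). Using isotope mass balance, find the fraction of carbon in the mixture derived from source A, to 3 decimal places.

0.554

δ_A = (0.0111562/0.0112370 − 1)×1000 = (0.992809 − 1)×1000 = -7.191‰
δ_B = (0.0109268/0.0112370 − 1)×1000 = (0.972395 − 1)×1000 = -27.605‰
f_A = (δ_mix − δ_B)/(δ_A − δ_B) = (-16.3 − (-27.605))/(-7.191 − (-27.605))
f_A = 11.305 / 20.415 = 0.5538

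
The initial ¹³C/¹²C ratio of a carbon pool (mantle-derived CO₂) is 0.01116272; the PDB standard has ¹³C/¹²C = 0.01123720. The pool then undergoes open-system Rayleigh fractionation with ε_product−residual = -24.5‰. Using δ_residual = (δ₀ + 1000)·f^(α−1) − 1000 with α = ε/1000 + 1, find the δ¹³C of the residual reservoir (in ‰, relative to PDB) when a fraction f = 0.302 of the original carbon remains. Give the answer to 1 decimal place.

22.9‰

δ₀ = (0.01116272/0.01123720 − 1)×1000 = (0.993372 − 1)×1000 = -6.628‰
α − 1 = ε/1000 = -0.0245
f^(α−1) = 0.302^(-0.0245) = 1.029769
δ_res = (-6.628 + 1000) × 1.029769 − 1000 = 1022.944 − 1000 = 22.94‰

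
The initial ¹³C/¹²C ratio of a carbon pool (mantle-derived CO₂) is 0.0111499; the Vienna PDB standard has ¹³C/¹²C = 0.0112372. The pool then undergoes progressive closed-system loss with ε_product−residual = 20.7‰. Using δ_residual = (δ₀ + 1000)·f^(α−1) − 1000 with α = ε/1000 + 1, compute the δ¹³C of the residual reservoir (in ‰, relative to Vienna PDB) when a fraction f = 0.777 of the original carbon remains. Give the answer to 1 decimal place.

-12.9‰

δ₀ = (0.0111499/0.0112372 − 1)×1000 = (0.992231 − 1)×1000 = -7.769‰
α − 1 = ε/1000 = 0.0207
f^(α−1) = 0.777^(0.0207) = 0.994791
δ_res = (-7.769 + 1000) × 0.994791 − 1000 = 987.062 − 1000 = -12.94‰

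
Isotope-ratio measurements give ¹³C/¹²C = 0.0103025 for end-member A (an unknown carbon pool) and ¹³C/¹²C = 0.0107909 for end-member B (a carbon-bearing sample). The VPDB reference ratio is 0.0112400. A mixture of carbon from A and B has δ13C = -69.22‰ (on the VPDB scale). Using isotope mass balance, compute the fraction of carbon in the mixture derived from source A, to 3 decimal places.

δ_A = (0.0103025/0.0112400 − 1)×1000 = (0.916593 − 1)×1000 = -83.407‰
δ_B = (0.0107909/0.0112400 − 1)×1000 = (0.960044 − 1)×1000 = -39.956‰
f_A = (δ_mix − δ_B)/(δ_A − δ_B) = (-69.22 − (-39.956))/(-83.407 − (-39.956))
f_A = -29.264 / -43.452 = 0.6735

0.673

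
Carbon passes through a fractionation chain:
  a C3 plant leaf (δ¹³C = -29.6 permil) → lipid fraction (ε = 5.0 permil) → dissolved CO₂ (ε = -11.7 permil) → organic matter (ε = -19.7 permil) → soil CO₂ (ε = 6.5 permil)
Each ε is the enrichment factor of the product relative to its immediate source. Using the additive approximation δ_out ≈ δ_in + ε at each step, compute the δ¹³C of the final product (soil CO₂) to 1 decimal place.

-49.5 permil

step 1: δ ≈ -29.6 + (5.0) = -24.6 permil
step 2: δ ≈ -24.6 + (-11.7) = -36.3 permil
step 3: δ ≈ -36.3 + (-19.7) = -56.0 permil
step 4: δ ≈ -56.0 + (6.5) = -49.5 permil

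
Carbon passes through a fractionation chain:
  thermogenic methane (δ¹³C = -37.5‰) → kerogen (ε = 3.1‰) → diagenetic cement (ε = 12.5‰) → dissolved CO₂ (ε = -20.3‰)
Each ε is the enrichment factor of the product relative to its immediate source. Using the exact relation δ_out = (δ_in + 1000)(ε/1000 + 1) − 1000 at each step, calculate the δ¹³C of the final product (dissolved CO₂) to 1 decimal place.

-42.3‰

step 1: δ = (-37.50 + 1000)·(3.1/1000 + 1) − 1000 = -34.52‰
step 2: δ = (-34.52 + 1000)·(12.5/1000 + 1) − 1000 = -22.45‰
step 3: δ = (-22.45 + 1000)·(-20.3/1000 + 1) − 1000 = -42.29‰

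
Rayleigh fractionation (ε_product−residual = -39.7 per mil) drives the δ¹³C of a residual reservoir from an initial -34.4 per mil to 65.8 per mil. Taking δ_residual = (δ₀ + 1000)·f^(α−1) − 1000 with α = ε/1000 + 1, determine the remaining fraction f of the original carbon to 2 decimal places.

α − 1 = ε/1000 = -0.0397
(δ_res + 1000)/(δ₀ + 1000) = (65.8 + 1000)/(-34.4 + 1000) = 1065.8/965.6 = 1.103770
f = 1.103770^(1/-0.0397) = exp(ln(1.103770)/-0.0397) = exp(0.09873/-0.0397)
f = exp(-2.4869) = 0.0832

0.08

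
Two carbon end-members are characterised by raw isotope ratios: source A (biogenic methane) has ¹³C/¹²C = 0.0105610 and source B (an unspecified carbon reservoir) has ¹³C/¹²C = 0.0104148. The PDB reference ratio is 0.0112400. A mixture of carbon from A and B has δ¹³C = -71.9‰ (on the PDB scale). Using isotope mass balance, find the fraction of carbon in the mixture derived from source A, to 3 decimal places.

δ_A = (0.0105610/0.0112400 − 1)×1000 = (0.939591 − 1)×1000 = -60.409‰
δ_B = (0.0104148/0.0112400 − 1)×1000 = (0.926584 − 1)×1000 = -73.416‰
f_A = (δ_mix − δ_B)/(δ_A − δ_B) = (-71.9 − (-73.416))/(-60.409 − (-73.416))
f_A = 1.516 / 13.007 = 0.1166

0.117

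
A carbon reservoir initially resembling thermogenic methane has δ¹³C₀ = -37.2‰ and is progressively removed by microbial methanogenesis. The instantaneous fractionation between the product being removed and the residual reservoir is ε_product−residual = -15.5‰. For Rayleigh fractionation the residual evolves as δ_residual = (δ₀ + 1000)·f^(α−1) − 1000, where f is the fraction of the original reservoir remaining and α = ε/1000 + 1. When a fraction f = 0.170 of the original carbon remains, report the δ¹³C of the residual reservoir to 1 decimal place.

-10.4‰

Rayleigh residual: δ_res = (δ₀ + 1000)·f^(α−1) − 1000
α = ε/1000 + 1 = 0.98450, so α − 1 = -0.01550
f^(α−1) = 0.170^(-0.01550) = 1.027846
δ_res = (-37.2 + 1000) × 1.027846 − 1000 = 989.610 − 1000 = -10.39‰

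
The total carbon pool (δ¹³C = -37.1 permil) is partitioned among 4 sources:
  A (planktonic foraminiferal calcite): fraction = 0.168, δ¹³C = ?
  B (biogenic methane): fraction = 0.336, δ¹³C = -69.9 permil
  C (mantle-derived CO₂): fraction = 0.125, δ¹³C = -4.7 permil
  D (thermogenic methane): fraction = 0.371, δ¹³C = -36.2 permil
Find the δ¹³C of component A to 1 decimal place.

Isotope mass balance: δ_bulk = Σ fᵢ·δᵢ.
-37.1 = 0.168×δ_A + 0.336×(-69.9) + 0.125×(-4.7) + 0.371×(-36.2)
0.168·δ_A = -37.1 − (-37.504) = 0.404
δ_A = 0.404 / 0.168 = 2.41 permil

2.4 permil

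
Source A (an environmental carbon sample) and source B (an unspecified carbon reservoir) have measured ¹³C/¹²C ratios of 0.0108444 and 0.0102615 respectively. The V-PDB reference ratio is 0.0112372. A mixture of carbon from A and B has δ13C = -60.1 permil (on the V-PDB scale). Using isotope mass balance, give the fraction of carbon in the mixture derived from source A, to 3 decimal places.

δ_A = (0.0108444/0.0112372 − 1)×1000 = (0.965045 − 1)×1000 = -34.955 permil
δ_B = (0.0102615/0.0112372 − 1)×1000 = (0.913172 − 1)×1000 = -86.828 permil
f_A = (δ_mix − δ_B)/(δ_A − δ_B) = (-60.1 − (-86.828))/(-34.955 − (-86.828))
f_A = 26.728 / 51.872 = 0.5153

0.515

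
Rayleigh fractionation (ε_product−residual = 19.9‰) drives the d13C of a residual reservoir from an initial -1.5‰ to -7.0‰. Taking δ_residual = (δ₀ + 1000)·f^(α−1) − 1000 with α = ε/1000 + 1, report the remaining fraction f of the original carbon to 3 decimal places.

α − 1 = ε/1000 = 0.0199
(δ_res + 1000)/(δ₀ + 1000) = (-7.0 + 1000)/(-1.5 + 1000) = 993.0/998.5 = 0.994492
f = 0.994492^(1/0.0199) = exp(ln(0.994492)/0.0199) = exp(-0.00552/0.0199)
f = exp(-0.2776) = 0.7576

0.758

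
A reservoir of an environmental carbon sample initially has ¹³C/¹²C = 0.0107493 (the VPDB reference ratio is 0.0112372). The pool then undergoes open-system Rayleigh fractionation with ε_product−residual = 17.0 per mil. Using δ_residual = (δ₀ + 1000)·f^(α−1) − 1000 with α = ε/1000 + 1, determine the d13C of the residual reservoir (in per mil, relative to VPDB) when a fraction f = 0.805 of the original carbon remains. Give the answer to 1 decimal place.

δ₀ = (0.0107493/0.0112372 − 1)×1000 = (0.956582 − 1)×1000 = -43.418 per mil
α − 1 = ε/1000 = 0.0170
f^(α−1) = 0.805^(0.0170) = 0.996319
δ_res = (-43.418 + 1000) × 0.996319 − 1000 = 953.061 − 1000 = -46.94 per mil

-46.9 per mil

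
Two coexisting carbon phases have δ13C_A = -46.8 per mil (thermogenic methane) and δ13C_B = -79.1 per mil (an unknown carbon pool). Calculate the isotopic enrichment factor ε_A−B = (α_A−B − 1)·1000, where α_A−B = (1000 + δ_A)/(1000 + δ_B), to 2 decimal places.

α_A−B = (1000 + -46.8) / (1000 + -79.1) = 953.2 / 920.9 = 1.035074
ε_A−B = (1.035074 − 1) × 1000 = 35.074 per mil
(The approximation ε ≈ δ_A − δ_B would give 32.3 per mil.)

35.07 per mil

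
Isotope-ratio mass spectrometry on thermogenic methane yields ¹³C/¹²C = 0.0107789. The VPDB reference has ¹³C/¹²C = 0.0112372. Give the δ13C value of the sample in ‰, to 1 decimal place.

-40.8‰

δ13C = (R_sample / R_standard − 1) × 1000
R_sample / R_standard = 0.0107789 / 0.0112372 = 0.959216
δ13C = (0.959216 − 1) × 1000 = -40.78‰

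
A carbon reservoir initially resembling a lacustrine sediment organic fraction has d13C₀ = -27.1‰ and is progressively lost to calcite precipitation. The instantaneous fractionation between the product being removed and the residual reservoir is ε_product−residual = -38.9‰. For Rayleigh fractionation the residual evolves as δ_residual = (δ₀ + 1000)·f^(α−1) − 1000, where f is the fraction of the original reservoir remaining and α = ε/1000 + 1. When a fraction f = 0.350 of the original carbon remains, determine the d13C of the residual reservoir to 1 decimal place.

Rayleigh residual: δ_res = (δ₀ + 1000)·f^(α−1) − 1000
α = ε/1000 + 1 = 0.96110, so α − 1 = -0.03890
f^(α−1) = 0.350^(-0.03890) = 1.041683
δ_res = (-27.1 + 1000) × 1.041683 − 1000 = 1013.454 − 1000 = 13.45‰

13.5‰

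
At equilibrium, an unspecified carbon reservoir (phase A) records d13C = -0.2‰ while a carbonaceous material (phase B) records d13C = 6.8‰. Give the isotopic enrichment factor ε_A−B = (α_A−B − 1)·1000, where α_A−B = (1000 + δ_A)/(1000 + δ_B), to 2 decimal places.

α_A−B = (1000 + -0.2) / (1000 + 6.8) = 999.8 / 1006.8 = 0.993047
ε_A−B = (0.993047 − 1) × 1000 = -6.953‰
(The approximation ε ≈ δ_A − δ_B would give -7.0‰.)

-6.95‰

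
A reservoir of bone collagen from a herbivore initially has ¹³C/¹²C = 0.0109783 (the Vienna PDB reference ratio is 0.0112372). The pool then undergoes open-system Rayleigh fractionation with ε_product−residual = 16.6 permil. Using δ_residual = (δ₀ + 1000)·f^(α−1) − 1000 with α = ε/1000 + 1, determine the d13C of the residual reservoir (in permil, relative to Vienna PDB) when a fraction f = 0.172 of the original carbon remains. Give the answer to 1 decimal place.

δ₀ = (0.0109783/0.0112372 − 1)×1000 = (0.976960 − 1)×1000 = -23.040 permil
α − 1 = ε/1000 = 0.0166
f^(α−1) = 0.172^(0.0166) = 0.971202
δ_res = (-23.040 + 1000) × 0.971202 − 1000 = 948.826 − 1000 = -51.17 permil

-51.2 permil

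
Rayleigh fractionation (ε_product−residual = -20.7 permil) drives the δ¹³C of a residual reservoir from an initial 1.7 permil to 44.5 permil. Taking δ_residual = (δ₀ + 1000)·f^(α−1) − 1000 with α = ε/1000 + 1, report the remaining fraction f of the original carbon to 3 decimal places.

α − 1 = ε/1000 = -0.0207
(δ_res + 1000)/(δ₀ + 1000) = (44.5 + 1000)/(1.7 + 1000) = 1044.5/1001.7 = 1.042727
f = 1.042727^(1/-0.0207) = exp(ln(1.042727)/-0.0207) = exp(0.04184/-0.0207)
f = exp(-2.0212) = 0.1325

0.132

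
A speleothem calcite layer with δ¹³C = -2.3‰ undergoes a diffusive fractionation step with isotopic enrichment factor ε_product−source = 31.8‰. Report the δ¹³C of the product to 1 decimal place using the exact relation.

29.4‰

Exactly, δ_product = (δ_source + 1000)·(ε/1000 + 1) − 1000.
δ_product = (-2.3 + 1000) × (31.8/1000 + 1) − 1000
δ_product = 29.43‰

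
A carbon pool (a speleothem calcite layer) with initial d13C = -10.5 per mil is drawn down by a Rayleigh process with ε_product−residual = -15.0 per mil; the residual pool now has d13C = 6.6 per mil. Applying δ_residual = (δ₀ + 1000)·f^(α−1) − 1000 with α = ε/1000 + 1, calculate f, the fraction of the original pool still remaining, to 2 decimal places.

0.32

α − 1 = ε/1000 = -0.0150
(δ_res + 1000)/(δ₀ + 1000) = (6.6 + 1000)/(-10.5 + 1000) = 1006.6/989.5 = 1.017281
f = 1.017281^(1/-0.0150) = exp(ln(1.017281)/-0.0150) = exp(0.01713/-0.0150)
f = exp(-1.1423) = 0.3191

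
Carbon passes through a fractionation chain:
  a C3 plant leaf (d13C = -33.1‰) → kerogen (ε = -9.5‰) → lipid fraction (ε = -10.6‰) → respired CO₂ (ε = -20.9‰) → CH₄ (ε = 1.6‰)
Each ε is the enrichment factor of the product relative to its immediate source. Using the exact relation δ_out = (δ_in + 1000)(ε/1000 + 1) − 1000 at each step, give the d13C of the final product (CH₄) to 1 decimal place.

step 1: δ = (-33.10 + 1000)·(-9.5/1000 + 1) − 1000 = -42.29‰
step 2: δ = (-42.29 + 1000)·(-10.6/1000 + 1) − 1000 = -52.44‰
step 3: δ = (-52.44 + 1000)·(-20.9/1000 + 1) − 1000 = -72.24‰
step 4: δ = (-72.24 + 1000)·(1.6/1000 + 1) − 1000 = -70.76‰

-70.8‰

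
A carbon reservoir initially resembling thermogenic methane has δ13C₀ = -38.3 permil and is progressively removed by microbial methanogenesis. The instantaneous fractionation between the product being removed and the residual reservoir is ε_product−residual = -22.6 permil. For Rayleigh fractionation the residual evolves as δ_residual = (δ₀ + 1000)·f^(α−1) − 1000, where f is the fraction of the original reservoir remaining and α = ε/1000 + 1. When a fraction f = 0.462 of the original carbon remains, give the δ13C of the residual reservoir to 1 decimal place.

Rayleigh residual: δ_res = (δ₀ + 1000)·f^(α−1) − 1000
α = ε/1000 + 1 = 0.97740, so α − 1 = -0.02260
f^(α−1) = 0.462^(-0.02260) = 1.017605
δ_res = (-38.3 + 1000) × 1.017605 − 1000 = 978.630 − 1000 = -21.37 permil

-21.4 permil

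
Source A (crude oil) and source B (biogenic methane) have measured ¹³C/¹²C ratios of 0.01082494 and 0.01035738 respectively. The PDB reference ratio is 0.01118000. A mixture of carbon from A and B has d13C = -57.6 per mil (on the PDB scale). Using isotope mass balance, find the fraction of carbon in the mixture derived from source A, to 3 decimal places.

0.382

δ_A = (0.01082494/0.01118000 − 1)×1000 = (0.968242 − 1)×1000 = -31.758 per mil
δ_B = (0.01035738/0.01118000 − 1)×1000 = (0.926420 − 1)×1000 = -73.580 per mil
f_A = (δ_mix − δ_B)/(δ_A − δ_B) = (-57.6 − (-73.580))/(-31.758 − (-73.580))
f_A = 15.980 / 41.821 = 0.3821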